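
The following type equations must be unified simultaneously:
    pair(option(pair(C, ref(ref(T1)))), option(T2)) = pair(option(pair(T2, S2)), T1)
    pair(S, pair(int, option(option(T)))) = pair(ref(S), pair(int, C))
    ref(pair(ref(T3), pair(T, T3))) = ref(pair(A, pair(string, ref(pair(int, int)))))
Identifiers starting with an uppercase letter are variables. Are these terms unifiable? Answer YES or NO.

NO

Decompose pair/2: option(pair(C, ref(ref(T1)))) = option(pair(T2, S2)),  option(T2) = T1.
Decompose option/1: pair(C, ref(ref(T1))) = pair(T2, S2).
Decompose pair/2: C = T2,  ref(ref(T1)) = S2.
Bind C := T2; substituting into the one remaining equation that mentions C gives: pair(S, pair(int, option(option(T)))) = pair(ref(S), pair(int, T2)).
Bind S2 := ref(ref(T1)); no other remaining equation mentions S2.
Bind T1 := option(T2); no other remaining equation mentions T1. Substituting into the earlier binding gives S2 := ref(ref(option(T2))).
Decompose pair/2: S = ref(S),  pair(int, option(option(T))) = pair(int, T2).
Occurs check fails: S occurs in ref(S); the equation S = ref(S) has no finite solution.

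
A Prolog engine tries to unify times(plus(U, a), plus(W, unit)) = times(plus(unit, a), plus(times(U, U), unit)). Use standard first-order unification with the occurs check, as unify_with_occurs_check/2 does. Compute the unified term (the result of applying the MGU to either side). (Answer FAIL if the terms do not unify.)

Decompose times/2: plus(U, a) = plus(unit, a),  plus(W, unit) = plus(times(U, U), unit).
Decompose plus/2: U = unit,  a = a.
Bind U := unit; substituting into the one remaining equation that mentions U gives: plus(W, unit) = plus(times(unit, unit), unit).
Delete trivial equation a = a.
Decompose plus/2: W = times(unit, unit),  unit = unit.
Bind W := times(unit, unit); no other remaining equation mentions W.
Delete trivial equation unit = unit.
Applying the MGU to either side gives times(plus(unit, a), plus(times(unit, unit), unit)).

times(plus(unit, a), plus(times(unit, unit), unit))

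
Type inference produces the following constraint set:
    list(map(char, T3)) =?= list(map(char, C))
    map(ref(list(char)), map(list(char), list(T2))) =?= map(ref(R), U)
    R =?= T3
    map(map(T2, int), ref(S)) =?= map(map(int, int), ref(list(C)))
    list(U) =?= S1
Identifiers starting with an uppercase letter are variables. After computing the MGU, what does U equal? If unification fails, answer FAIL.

Decompose list/1: map(char, T3) =?= map(char, C).
Decompose map/2: char =?= char,  T3 =?= C.
Delete trivial equation char =?= char.
Bind T3 := C; substituting into the one remaining equation that mentions T3 gives: R =?= C.
Decompose map/2: ref(list(char)) =?= ref(R),  map(list(char), list(T2)) =?= U.
Decompose ref/1: list(char) =?= R.
Bind R := list(char); substituting into the one remaining equation that mentions R gives: list(char) =?= C.
Bind U := map(list(char), list(T2)); substituting into the one remaining equation that mentions U gives: list(map(list(char), list(T2))) =?= S1.
Bind C := list(char); substituting into the one remaining equation that mentions C gives: map(map(T2, int), ref(S)) =?= map(map(int, int), ref(list(list(char)))). Substituting into the earlier binding gives T3 := list(char).
Decompose map/2: map(T2, int) =?= map(int, int),  ref(S) =?= ref(list(list(char))).
Decompose map/2: T2 =?= int,  int =?= int.
Bind T2 := int; substituting into the one remaining equation that mentions T2 gives: list(map(list(char), list(int))) =?= S1. Substituting into the earlier binding gives U := map(list(char), list(int)).
Delete trivial equation int =?= int.
Decompose ref/1: S =?= list(list(char)).
Bind S := list(list(char)); no other remaining equation mentions S.
Bind S1 := list(map(list(char), list(int))).
MGU = { T3 -> list(char), R -> list(char), U -> map(list(char), list(int)), C -> list(char), T2 -> int, S -> list(list(char)), S1 -> list(map(list(char), list(int))) }, so U -> map(list(char), list(int)).

map(list(char), list(int))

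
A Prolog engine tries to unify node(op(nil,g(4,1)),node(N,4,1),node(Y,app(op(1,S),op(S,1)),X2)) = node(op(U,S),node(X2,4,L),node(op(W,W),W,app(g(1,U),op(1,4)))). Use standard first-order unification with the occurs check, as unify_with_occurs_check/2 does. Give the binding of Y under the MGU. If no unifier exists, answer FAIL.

Decompose node/3: op(nil,g(4,1)) = op(U,S),  node(N,4,1) = node(X2,4,L),  node(Y,app(op(1,S),op(S,1)),X2) = node(op(W,W),W,app(g(1,U),op(1,4))).
Decompose op/2: nil = U,  g(4,1) = S.
Bind U := nil; substituting into the one remaining equation that mentions U gives: node(Y,app(op(1,S),op(S,1)),X2) = node(op(W,W),W,app(g(1,nil),op(1,4))).
Bind S := g(4,1); substituting into the one remaining equation that mentions S gives: node(Y,app(op(1,g(4,1)),op(g(4,1),1)),X2) = node(op(W,W),W,app(g(1,nil),op(1,4))).
Decompose node/3: N = X2,  4 = 4,  1 = L.
Bind N := X2; no other remaining equation mentions N.
Delete trivial equation 4 = 4.
Bind L := 1; no other remaining equation mentions L.
Decompose node/3: Y = op(W,W),  app(op(1,g(4,1)),op(g(4,1),1)) = W,  X2 = app(g(1,nil),op(1,4)).
Bind Y := op(W,W); no other remaining equation mentions Y.
Bind W := app(op(1,g(4,1)),op(g(4,1),1)); no other remaining equation mentions W. Substituting into the earlier binding gives Y := op(app(op(1,g(4,1)),op(g(4,1),1)),app(op(1,g(4,1)),op(g(4,1),1))).
Bind X2 := app(g(1,nil),op(1,4)). Substituting into the earlier binding gives N := app(g(1,nil),op(1,4)).
MGU = { U ↦ nil, S ↦ g(4,1), N ↦ app(g(1,nil),op(1,4)), L ↦ 1, Y ↦ op(app(op(1,g(4,1)),op(g(4,1),1)),app(op(1,g(4,1)),op(g(4,1),1))), W ↦ app(op(1,g(4,1)),op(g(4,1),1)), X2 ↦ app(g(1,nil),op(1,4)) }, so Y ↦ op(app(op(1,g(4,1)),op(g(4,1),1)),app(op(1,g(4,1)),op(g(4,1),1))).

op(app(op(1,g(4,1)),op(g(4,1),1)),app(op(1,g(4,1)),op(g(4,1),1)))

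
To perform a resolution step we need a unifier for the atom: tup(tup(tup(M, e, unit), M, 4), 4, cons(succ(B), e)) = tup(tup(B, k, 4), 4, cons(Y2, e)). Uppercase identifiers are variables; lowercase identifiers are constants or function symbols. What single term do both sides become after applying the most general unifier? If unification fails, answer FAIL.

Decompose tup/3: tup(tup(M, e, unit), M, 4) = tup(B, k, 4),  4 = 4,  cons(succ(B), e) = cons(Y2, e).
Decompose tup/3: tup(M, e, unit) = B,  M = k,  4 = 4.
Bind B := tup(M, e, unit); substituting into the one remaining equation that mentions B gives: cons(succ(tup(M, e, unit)), e) = cons(Y2, e).
Bind M := k; substituting into the one remaining equation that mentions M gives: cons(succ(tup(k, e, unit)), e) = cons(Y2, e). Substituting into the earlier binding gives B := tup(k, e, unit).
Delete trivial equation 4 = 4.
Delete trivial equation 4 = 4.
Decompose cons/2: succ(tup(k, e, unit)) = Y2,  e = e.
Bind Y2 := succ(tup(k, e, unit)); no other remaining equation mentions Y2.
Delete trivial equation e = e.
Applying the MGU to either side gives tup(tup(tup(k, e, unit), k, 4), 4, cons(succ(tup(k, e, unit)), e)).

tup(tup(tup(k, e, unit), k, 4), 4, cons(succ(tup(k, e, unit)), e))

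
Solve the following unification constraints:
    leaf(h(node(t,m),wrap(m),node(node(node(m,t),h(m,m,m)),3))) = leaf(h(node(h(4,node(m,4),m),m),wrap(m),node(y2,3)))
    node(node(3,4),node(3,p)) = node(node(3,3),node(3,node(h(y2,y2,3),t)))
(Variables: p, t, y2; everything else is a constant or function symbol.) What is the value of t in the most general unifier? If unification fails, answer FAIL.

FAIL

Decompose leaf/1: h(node(t,m),wrap(m),node(node(node(m,t),h(m,m,m)),3)) = h(node(h(4,node(m,4),m),m),wrap(m),node(y2,3)).
Decompose h/3: node(t,m) = node(h(4,node(m,4),m),m),  wrap(m) = wrap(m),  node(node(node(m,t),h(m,m,m)),3) = node(y2,3).
Decompose node/2: t = h(4,node(m,4),m),  m = m.
Bind t := h(4,node(m,4),m); substituting into the 2 remaining equations that mention t gives: node(node(node(m,h(4,node(m,4),m)),h(m,m,m)),3) = node(y2,3),  node(node(3,4),node(3,p)) = node(node(3,3),node(3,node(h(y2,y2,3),h(4,node(m,4),m)))).
Delete trivial equation m = m.
Delete trivial equation wrap(m) = wrap(m).
Decompose node/2: node(node(m,h(4,node(m,4),m)),h(m,m,m)) = y2,  3 = 3.
Bind y2 := node(node(m,h(4,node(m,4),m)),h(m,m,m)); substituting into the one remaining equation that mentions y2 gives: node(node(3,4),node(3,p)) = node(node(3,3),node(3,node(h(node(node(m,h(4,node(m,4),m)),h(m,m,m)),node(node(m,h(4,node(m,4),m)),h(m,m,m)),3),h(4,node(m,4),m)))).
Delete trivial equation 3 = 3.
Decompose node/2: node(3,4) = node(3,3),  node(3,p) = node(3,node(h(node(node(m,h(4,node(m,4),m)),h(m,m,m)),node(node(m,h(4,node(m,4),m)),h(m,m,m)),3),h(4,node(m,4),m))).
Decompose node/2: 3 = 3,  4 = 3.
Delete trivial equation 3 = 3.
Clash: constants 4 and 3 differ; no unifier exists.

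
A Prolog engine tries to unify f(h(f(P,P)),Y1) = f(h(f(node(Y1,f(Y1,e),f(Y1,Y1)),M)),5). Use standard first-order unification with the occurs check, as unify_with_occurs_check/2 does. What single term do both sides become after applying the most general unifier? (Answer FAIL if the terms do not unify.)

Decompose f/2: h(f(P,P)) = h(f(node(Y1,f(Y1,e),f(Y1,Y1)),M)),  Y1 = 5.
Decompose h/1: f(P,P) = f(node(Y1,f(Y1,e),f(Y1,Y1)),M).
Decompose f/2: P = node(Y1,f(Y1,e),f(Y1,Y1)),  P = M.
Bind P := node(Y1,f(Y1,e),f(Y1,Y1)); substituting into the one remaining equation that mentions P gives: node(Y1,f(Y1,e),f(Y1,Y1)) = M.
Bind M := node(Y1,f(Y1,e),f(Y1,Y1)); no other remaining equation mentions M.
Bind Y1 := 5. Substituting into the earlier bindings gives P := node(5,f(5,e),f(5,5)), M := node(5,f(5,e),f(5,5)).
Applying the MGU to either side gives f(h(f(node(5,f(5,e),f(5,5)),node(5,f(5,e),f(5,5)))),5).

f(h(f(node(5,f(5,e),f(5,5)),node(5,f(5,e),f(5,5)))),5)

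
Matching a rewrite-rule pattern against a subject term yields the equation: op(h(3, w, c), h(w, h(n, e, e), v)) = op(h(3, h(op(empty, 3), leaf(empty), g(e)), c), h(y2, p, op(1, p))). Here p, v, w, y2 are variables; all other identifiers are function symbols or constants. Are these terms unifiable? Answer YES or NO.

YES

Decompose op/2: h(3, w, c) = h(3, h(op(empty, 3), leaf(empty), g(e)), c),  h(w, h(n, e, e), v) = h(y2, p, op(1, p)).
Decompose h/3: 3 = 3,  w = h(op(empty, 3), leaf(empty), g(e)),  c = c.
Delete trivial equation 3 = 3.
Bind w := h(op(empty, 3), leaf(empty), g(e)); substituting into the one remaining equation that mentions w gives: h(h(op(empty, 3), leaf(empty), g(e)), h(n, e, e), v) = h(y2, p, op(1, p)).
Delete trivial equation c = c.
Decompose h/3: h(op(empty, 3), leaf(empty), g(e)) = y2,  h(n, e, e) = p,  v = op(1, p).
Bind y2 := h(op(empty, 3), leaf(empty), g(e)); no other remaining equation mentions y2.
Bind p := h(n, e, e); substituting into the remaining equation gives: v = op(1, h(n, e, e)).
Bind v := op(1, h(n, e, e)).
No equations remain and no clash or occurs-check failure arose, so a unifier exists.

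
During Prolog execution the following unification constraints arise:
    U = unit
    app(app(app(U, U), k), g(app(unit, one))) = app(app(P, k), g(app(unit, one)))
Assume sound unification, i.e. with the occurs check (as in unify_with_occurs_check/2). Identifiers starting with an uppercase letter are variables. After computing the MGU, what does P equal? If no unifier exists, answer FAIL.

app(unit, unit)

Bind U := unit; substituting into the remaining equation gives: app(app(app(unit, unit), k), g(app(unit, one))) = app(app(P, k), g(app(unit, one))).
Decompose app/2: app(app(unit, unit), k) = app(P, k),  g(app(unit, one)) = g(app(unit, one)).
Decompose app/2: app(unit, unit) = P,  k = k.
Bind P := app(unit, unit); no other remaining equation mentions P.
Delete trivial equation k = k.
Delete trivial equation g(app(unit, one)) = g(app(unit, one)).
MGU = { U -> unit, P -> app(unit, unit) }, so P -> app(unit, unit).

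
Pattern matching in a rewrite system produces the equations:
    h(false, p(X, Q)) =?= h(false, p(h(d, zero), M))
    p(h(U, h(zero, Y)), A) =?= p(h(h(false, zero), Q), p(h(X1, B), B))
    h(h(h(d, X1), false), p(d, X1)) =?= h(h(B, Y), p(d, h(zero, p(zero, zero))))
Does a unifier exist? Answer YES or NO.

YES

Decompose h/2: false =?= false,  p(X, Q) =?= p(h(d, zero), M).
Delete trivial equation false =?= false.
Decompose p/2: X =?= h(d, zero),  Q =?= M.
Bind X := h(d, zero); no other remaining equation mentions X.
Bind Q := M; substituting into the one remaining equation that mentions Q gives: p(h(U, h(zero, Y)), A) =?= p(h(h(false, zero), M), p(h(X1, B), B)).
Decompose p/2: h(U, h(zero, Y)) =?= h(h(false, zero), M),  A =?= p(h(X1, B), B).
Decompose h/2: U =?= h(false, zero),  h(zero, Y) =?= M.
Bind U := h(false, zero); no other remaining equation mentions U.
Bind M := h(zero, Y); no other remaining equation mentions M. Substituting into the earlier binding gives Q := h(zero, Y).
Bind A := p(h(X1, B), B); no other remaining equation mentions A.
Decompose h/2: h(h(d, X1), false) =?= h(B, Y),  p(d, X1) =?= p(d, h(zero, p(zero, zero))).
Decompose h/2: h(d, X1) =?= B,  false =?= Y.
Bind B := h(d, X1); no other remaining equation mentions B. Substituting into the earlier binding gives A := p(h(X1, h(d, X1)), h(d, X1)).
Bind Y := false; no other remaining equation mentions Y. Substituting into the earlier bindings gives Q := h(zero, false), M := h(zero, false).
Decompose p/2: d =?= d,  X1 =?= h(zero, p(zero, zero)).
Delete trivial equation d =?= d.
Bind X1 := h(zero, p(zero, zero)). Substituting into the earlier bindings gives A := p(h(h(zero, p(zero, zero)), h(d, h(zero, p(zero, zero)))), h(d, h(zero, p(zero, zero)))), B := h(d, h(zero, p(zero, zero))).
No equations remain and no clash or occurs-check failure arose, so a unifier exists.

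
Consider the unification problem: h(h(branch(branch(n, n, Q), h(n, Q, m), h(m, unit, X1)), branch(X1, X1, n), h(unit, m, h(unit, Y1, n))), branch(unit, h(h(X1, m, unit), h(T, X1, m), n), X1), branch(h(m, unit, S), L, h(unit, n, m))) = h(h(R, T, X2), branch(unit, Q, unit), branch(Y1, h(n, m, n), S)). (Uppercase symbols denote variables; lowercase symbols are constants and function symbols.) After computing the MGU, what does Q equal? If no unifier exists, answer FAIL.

h(h(unit, m, unit), h(branch(unit, unit, n), unit, m), n)

Decompose h/3: h(branch(branch(n, n, Q), h(n, Q, m), h(m, unit, X1)), branch(X1, X1, n), h(unit, m, h(unit, Y1, n))) = h(R, T, X2),  branch(unit, h(h(X1, m, unit), h(T, X1, m), n), X1) = branch(unit, Q, unit),  branch(h(m, unit, S), L, h(unit, n, m)) = branch(Y1, h(n, m, n), S).
Decompose h/3: branch(branch(n, n, Q), h(n, Q, m), h(m, unit, X1)) = R,  branch(X1, X1, n) = T,  h(unit, m, h(unit, Y1, n)) = X2.
Bind R := branch(branch(n, n, Q), h(n, Q, m), h(m, unit, X1)); no other remaining equation mentions R.
Bind T := branch(X1, X1, n); substituting into the one remaining equation that mentions T gives: branch(unit, h(h(X1, m, unit), h(branch(X1, X1, n), X1, m), n), X1) = branch(unit, Q, unit).
Bind X2 := h(unit, m, h(unit, Y1, n)); no other remaining equation mentions X2.
Decompose branch/3: unit = unit,  h(h(X1, m, unit), h(branch(X1, X1, n), X1, m), n) = Q,  X1 = unit.
Delete trivial equation unit = unit.
Bind Q := h(h(X1, m, unit), h(branch(X1, X1, n), X1, m), n); no other remaining equation mentions Q. Substituting into the earlier binding gives R := branch(branch(n, n, h(h(X1, m, unit), h(branch(X1, X1, n), X1, m), n)), h(n, h(h(X1, m, unit), h(branch(X1, X1, n), X1, m), n), m), h(m, unit, X1)).
Bind X1 := unit; no other remaining equation mentions X1. Substituting into the earlier bindings gives R := branch(branch(n, n, h(h(unit, m, unit), h(branch(unit, unit, n), unit, m), n)), h(n, h(h(unit, m, unit), h(branch(unit, unit, n), unit, m), n), m), h(m, unit, unit)), T := branch(unit, unit, n), Q := h(h(unit, m, unit), h(branch(unit, unit, n), unit, m), n).
Decompose branch/3: h(m, unit, S) = Y1,  L = h(n, m, n),  h(unit, n, m) = S.
Bind Y1 := h(m, unit, S); no other remaining equation mentions Y1. Substituting into the earlier binding gives X2 := h(unit, m, h(unit, h(m, unit, S), n)).
Bind L := h(n, m, n); no other remaining equation mentions L.
Bind S := h(unit, n, m). Substituting into the earlier bindings gives X2 := h(unit, m, h(unit, h(m, unit, h(unit, n, m)), n)), Y1 := h(m, unit, h(unit, n, m)).
MGU = { R ↦ branch(branch(n, n, h(h(unit, m, unit), h(branch(unit, unit, n), unit, m), n)), h(n, h(h(unit, m, unit), h(branch(unit, unit, n), unit, m), n), m), h(m, unit, unit)), T ↦ branch(unit, unit, n), X2 ↦ h(unit, m, h(unit, h(m, unit, h(unit, n, m)), n)), Q ↦ h(h(unit, m, unit), h(branch(unit, unit, n), unit, m), n), X1 ↦ unit, Y1 ↦ h(m, unit, h(unit, n, m)), L ↦ h(n, m, n), S ↦ h(unit, n, m) }, so Q ↦ h(h(unit, m, unit), h(branch(unit, unit, n), unit, m), n).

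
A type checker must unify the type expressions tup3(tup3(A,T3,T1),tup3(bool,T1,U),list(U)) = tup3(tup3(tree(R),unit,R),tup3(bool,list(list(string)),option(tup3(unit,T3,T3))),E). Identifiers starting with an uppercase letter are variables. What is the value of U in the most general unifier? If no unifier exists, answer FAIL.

Decompose tup3/3: tup3(A,T3,T1) = tup3(tree(R),unit,R),  tup3(bool,T1,U) = tup3(bool,list(list(string)),option(tup3(unit,T3,T3))),  list(U) = E.
Decompose tup3/3: A = tree(R),  T3 = unit,  T1 = R.
Bind A := tree(R); no other remaining equation mentions A.
Bind T3 := unit; substituting into the one remaining equation that mentions T3 gives: tup3(bool,T1,U) = tup3(bool,list(list(string)),option(tup3(unit,unit,unit))).
Bind T1 := R; substituting into the one remaining equation that mentions T1 gives: tup3(bool,R,U) = tup3(bool,list(list(string)),option(tup3(unit,unit,unit))).
Decompose tup3/3: bool = bool,  R = list(list(string)),  U = option(tup3(unit,unit,unit)).
Delete trivial equation bool = bool.
Bind R := list(list(string)); no other remaining equation mentions R. Substituting into the earlier bindings gives A := tree(list(list(string))), T1 := list(list(string)).
Bind U := option(tup3(unit,unit,unit)); substituting into the remaining equation gives: list(option(tup3(unit,unit,unit))) = E.
Bind E := list(option(tup3(unit,unit,unit))).
MGU = { A := tree(list(list(string))), T3 := unit, T1 := list(list(string)), R := list(list(string)), U := option(tup3(unit,unit,unit)), E := list(option(tup3(unit,unit,unit))) }, so U := option(tup3(unit,unit,unit)).

option(tup3(unit,unit,unit))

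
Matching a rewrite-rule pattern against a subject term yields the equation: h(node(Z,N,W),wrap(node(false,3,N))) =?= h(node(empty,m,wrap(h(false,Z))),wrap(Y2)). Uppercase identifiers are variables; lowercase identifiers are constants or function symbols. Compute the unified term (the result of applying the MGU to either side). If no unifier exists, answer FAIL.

Decompose h/2: node(Z,N,W) =?= node(empty,m,wrap(h(false,Z))),  wrap(node(false,3,N)) =?= wrap(Y2).
Decompose node/3: Z =?= empty,  N =?= m,  W =?= wrap(h(false,Z)).
Bind Z := empty; substituting into the one remaining equation that mentions Z gives: W =?= wrap(h(false,empty)).
Bind N := m; substituting into the one remaining equation that mentions N gives: wrap(node(false,3,m)) =?= wrap(Y2).
Bind W := wrap(h(false,empty)); no other remaining equation mentions W.
Decompose wrap/1: node(false,3,m) =?= Y2.
Bind Y2 := node(false,3,m).
Applying the MGU to either side gives h(node(empty,m,wrap(h(false,empty))),wrap(node(false,3,m))).

h(node(empty,m,wrap(h(false,empty))),wrap(node(false,3,m)))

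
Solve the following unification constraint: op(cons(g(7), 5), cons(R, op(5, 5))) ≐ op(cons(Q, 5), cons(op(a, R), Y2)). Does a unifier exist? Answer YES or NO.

NO

Decompose op/2: cons(g(7), 5) ≐ cons(Q, 5),  cons(R, op(5, 5)) ≐ cons(op(a, R), Y2).
Decompose cons/2: g(7) ≐ Q,  5 ≐ 5.
Bind Q := g(7); no other remaining equation mentions Q.
Delete trivial equation 5 ≐ 5.
Decompose cons/2: R ≐ op(a, R),  op(5, 5) ≐ Y2.
Occurs check fails: R occurs in op(a, R); the equation R ≐ op(a, R) has no finite solution.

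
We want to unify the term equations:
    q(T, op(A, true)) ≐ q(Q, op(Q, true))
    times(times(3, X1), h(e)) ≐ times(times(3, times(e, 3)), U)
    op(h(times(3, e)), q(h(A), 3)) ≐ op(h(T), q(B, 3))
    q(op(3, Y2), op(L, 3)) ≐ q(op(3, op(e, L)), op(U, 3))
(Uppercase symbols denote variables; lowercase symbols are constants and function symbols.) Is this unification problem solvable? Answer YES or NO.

YES

Decompose q/2: T ≐ Q,  op(A, true) ≐ op(Q, true).
Bind T := Q; substituting into the one remaining equation that mentions T gives: op(h(times(3, e)), q(h(A), 3)) ≐ op(h(Q), q(B, 3)).
Decompose op/2: A ≐ Q,  true ≐ true.
Bind A := Q; substituting into the one remaining equation that mentions A gives: op(h(times(3, e)), q(h(Q), 3)) ≐ op(h(Q), q(B, 3)).
Delete trivial equation true ≐ true.
Decompose times/2: times(3, X1) ≐ times(3, times(e, 3)),  h(e) ≐ U.
Decompose times/2: 3 ≐ 3,  X1 ≐ times(e, 3).
Delete trivial equation 3 ≐ 3.
Bind X1 := times(e, 3); no other remaining equation mentions X1.
Bind U := h(e); substituting into the one remaining equation that mentions U gives: q(op(3, Y2), op(L, 3)) ≐ q(op(3, op(e, L)), op(h(e), 3)).
Decompose op/2: h(times(3, e)) ≐ h(Q),  q(h(Q), 3) ≐ q(B, 3).
Decompose h/1: times(3, e) ≐ Q.
Bind Q := times(3, e); substituting into the one remaining equation that mentions Q gives: q(h(times(3, e)), 3) ≐ q(B, 3). Substituting into the earlier bindings gives T := times(3, e), A := times(3, e).
Decompose q/2: h(times(3, e)) ≐ B,  3 ≐ 3.
Bind B := h(times(3, e)); no other remaining equation mentions B.
Delete trivial equation 3 ≐ 3.
Decompose q/2: op(3, Y2) ≐ op(3, op(e, L)),  op(L, 3) ≐ op(h(e), 3).
Decompose op/2: 3 ≐ 3,  Y2 ≐ op(e, L).
Delete trivial equation 3 ≐ 3.
Bind Y2 := op(e, L); no other remaining equation mentions Y2.
Decompose op/2: L ≐ h(e),  3 ≐ 3.
Bind L := h(e); no other remaining equation mentions L. Substituting into the earlier binding gives Y2 := op(e, h(e)).
Delete trivial equation 3 ≐ 3.
No equations remain and no clash or occurs-check failure arose, so a unifier exists.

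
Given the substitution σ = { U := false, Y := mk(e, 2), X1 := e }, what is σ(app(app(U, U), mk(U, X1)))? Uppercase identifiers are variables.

Replace each occurrence of U with false.
Replace each occurrence of X1 with e.
Result: app(app(false, false), mk(false, e)).

app(app(false, false), mk(false, e))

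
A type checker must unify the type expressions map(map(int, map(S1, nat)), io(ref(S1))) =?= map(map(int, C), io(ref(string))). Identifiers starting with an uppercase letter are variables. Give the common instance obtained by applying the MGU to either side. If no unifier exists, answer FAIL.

map(map(int, map(string, nat)), io(ref(string)))

Decompose map/2: map(int, map(S1, nat)) =?= map(int, C),  io(ref(S1)) =?= io(ref(string)).
Decompose map/2: int =?= int,  map(S1, nat) =?= C.
Delete trivial equation int =?= int.
Bind C := map(S1, nat); no other remaining equation mentions C.
Decompose io/1: ref(S1) =?= ref(string).
Decompose ref/1: S1 =?= string.
Bind S1 := string. Substituting into the earlier binding gives C := map(string, nat).
Applying the MGU to either side gives map(map(int, map(string, nat)), io(ref(string))).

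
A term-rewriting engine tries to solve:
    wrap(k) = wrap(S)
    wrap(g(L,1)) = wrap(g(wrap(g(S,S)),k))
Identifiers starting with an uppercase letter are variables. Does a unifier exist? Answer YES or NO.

Decompose wrap/1: k = S.
Bind S := k; substituting into the remaining equation gives: wrap(g(L,1)) = wrap(g(wrap(g(k,k)),k)).
Decompose wrap/1: g(L,1) = g(wrap(g(k,k)),k).
Decompose g/2: L = wrap(g(k,k)),  1 = k.
Bind L := wrap(g(k,k)); no other remaining equation mentions L.
Clash: constants 1 and k differ; no unifier exists.

NO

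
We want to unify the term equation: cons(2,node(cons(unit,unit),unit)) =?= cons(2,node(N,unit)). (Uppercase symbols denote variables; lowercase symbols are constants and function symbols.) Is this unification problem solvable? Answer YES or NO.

Decompose cons/2: 2 =?= 2,  node(cons(unit,unit),unit) =?= node(N,unit).
Delete trivial equation 2 =?= 2.
Decompose node/2: cons(unit,unit) =?= N,  unit =?= unit.
Bind N := cons(unit,unit); no other remaining equation mentions N.
Delete trivial equation unit =?= unit.
No equations remain and no clash or occurs-check failure arose, so a unifier exists.

YES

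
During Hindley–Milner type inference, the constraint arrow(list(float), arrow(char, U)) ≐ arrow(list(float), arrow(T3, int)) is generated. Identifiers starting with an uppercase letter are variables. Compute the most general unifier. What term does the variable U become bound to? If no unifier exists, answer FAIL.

Decompose arrow/2: list(float) ≐ list(float),  arrow(char, U) ≐ arrow(T3, int).
Delete trivial equation list(float) ≐ list(float).
Decompose arrow/2: char ≐ T3,  U ≐ int.
Bind T3 := char; no other remaining equation mentions T3.
Bind U := int.
MGU = { T3 -> char, U -> int }, so U -> int.

int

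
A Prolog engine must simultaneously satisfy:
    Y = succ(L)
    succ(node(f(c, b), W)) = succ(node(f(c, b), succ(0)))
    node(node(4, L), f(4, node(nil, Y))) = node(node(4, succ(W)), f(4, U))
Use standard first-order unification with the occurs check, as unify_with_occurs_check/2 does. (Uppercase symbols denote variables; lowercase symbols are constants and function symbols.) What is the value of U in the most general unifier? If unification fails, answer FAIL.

Bind Y := succ(L); substituting into the one remaining equation that mentions Y gives: node(node(4, L), f(4, node(nil, succ(L)))) = node(node(4, succ(W)), f(4, U)).
Decompose succ/1: node(f(c, b), W) = node(f(c, b), succ(0)).
Decompose node/2: f(c, b) = f(c, b),  W = succ(0).
Delete trivial equation f(c, b) = f(c, b).
Bind W := succ(0); substituting into the remaining equation gives: node(node(4, L), f(4, node(nil, succ(L)))) = node(node(4, succ(succ(0))), f(4, U)).
Decompose node/2: node(4, L) = node(4, succ(succ(0))),  f(4, node(nil, succ(L))) = f(4, U).
Decompose node/2: 4 = 4,  L = succ(succ(0)).
Delete trivial equation 4 = 4.
Bind L := succ(succ(0)); substituting into the remaining equation gives: f(4, node(nil, succ(succ(succ(0))))) = f(4, U). Substituting into the earlier binding gives Y := succ(succ(succ(0))).
Decompose f/2: 4 = 4,  node(nil, succ(succ(succ(0)))) = U.
Delete trivial equation 4 = 4.
Bind U := node(nil, succ(succ(succ(0)))).
MGU = { Y ↦ succ(succ(succ(0))), W ↦ succ(0), L ↦ succ(succ(0)), U ↦ node(nil, succ(succ(succ(0)))) }, so U ↦ node(nil, succ(succ(succ(0)))).

node(nil, succ(succ(succ(0))))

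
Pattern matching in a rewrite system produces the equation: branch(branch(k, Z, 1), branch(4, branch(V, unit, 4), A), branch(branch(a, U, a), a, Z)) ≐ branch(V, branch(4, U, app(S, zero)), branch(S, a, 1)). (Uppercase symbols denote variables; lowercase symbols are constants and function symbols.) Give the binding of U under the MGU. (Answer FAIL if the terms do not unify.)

branch(branch(k, 1, 1), unit, 4)

Decompose branch/3: branch(k, Z, 1) ≐ V,  branch(4, branch(V, unit, 4), A) ≐ branch(4, U, app(S, zero)),  branch(branch(a, U, a), a, Z) ≐ branch(S, a, 1).
Bind V := branch(k, Z, 1); substituting into the one remaining equation that mentions V gives: branch(4, branch(branch(k, Z, 1), unit, 4), A) ≐ branch(4, U, app(S, zero)).
Decompose branch/3: 4 ≐ 4,  branch(branch(k, Z, 1), unit, 4) ≐ U,  A ≐ app(S, zero).
Delete trivial equation 4 ≐ 4.
Bind U := branch(branch(k, Z, 1), unit, 4); substituting into the one remaining equation that mentions U gives: branch(branch(a, branch(branch(k, Z, 1), unit, 4), a), a, Z) ≐ branch(S, a, 1).
Bind A := app(S, zero); no other remaining equation mentions A.
Decompose branch/3: branch(a, branch(branch(k, Z, 1), unit, 4), a) ≐ S,  a ≐ a,  Z ≐ 1.
Bind S := branch(a, branch(branch(k, Z, 1), unit, 4), a); no other remaining equation mentions S. Substituting into the earlier binding gives A := app(branch(a, branch(branch(k, Z, 1), unit, 4), a), zero).
Delete trivial equation a ≐ a.
Bind Z := 1. Substituting into the earlier bindings gives V := branch(k, 1, 1), U := branch(branch(k, 1, 1), unit, 4), A := app(branch(a, branch(branch(k, 1, 1), unit, 4), a), zero), S := branch(a, branch(branch(k, 1, 1), unit, 4), a).
MGU = { V -> branch(k, 1, 1), U -> branch(branch(k, 1, 1), unit, 4), A -> app(branch(a, branch(branch(k, 1, 1), unit, 4), a), zero), S -> branch(a, branch(branch(k, 1, 1), unit, 4), a), Z -> 1 }, so U -> branch(branch(k, 1, 1), unit, 4).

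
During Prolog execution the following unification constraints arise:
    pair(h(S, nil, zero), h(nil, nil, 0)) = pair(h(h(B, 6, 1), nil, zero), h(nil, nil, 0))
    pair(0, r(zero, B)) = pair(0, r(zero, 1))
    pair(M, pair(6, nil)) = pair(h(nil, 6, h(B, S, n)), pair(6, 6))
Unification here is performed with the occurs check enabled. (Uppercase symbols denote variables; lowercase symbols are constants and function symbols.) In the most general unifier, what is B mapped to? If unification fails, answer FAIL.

Decompose pair/2: h(S, nil, zero) = h(h(B, 6, 1), nil, zero),  h(nil, nil, 0) = h(nil, nil, 0).
Decompose h/3: S = h(B, 6, 1),  nil = nil,  zero = zero.
Bind S := h(B, 6, 1); substituting into the one remaining equation that mentions S gives: pair(M, pair(6, nil)) = pair(h(nil, 6, h(B, h(B, 6, 1), n)), pair(6, 6)).
Delete trivial equation nil = nil.
Delete trivial equation zero = zero.
Delete trivial equation h(nil, nil, 0) = h(nil, nil, 0).
Decompose pair/2: 0 = 0,  r(zero, B) = r(zero, 1).
Delete trivial equation 0 = 0.
Decompose r/2: zero = zero,  B = 1.
Delete trivial equation zero = zero.
Bind B := 1; substituting into the remaining equation gives: pair(M, pair(6, nil)) = pair(h(nil, 6, h(1, h(1, 6, 1), n)), pair(6, 6)). Substituting into the earlier binding gives S := h(1, 6, 1).
Decompose pair/2: M = h(nil, 6, h(1, h(1, 6, 1), n)),  pair(6, nil) = pair(6, 6).
Bind M := h(nil, 6, h(1, h(1, 6, 1), n)); no other remaining equation mentions M.
Decompose pair/2: 6 = 6,  nil = 6.
Delete trivial equation 6 = 6.
Clash: constants nil and 6 differ; no unifier exists.

FAIL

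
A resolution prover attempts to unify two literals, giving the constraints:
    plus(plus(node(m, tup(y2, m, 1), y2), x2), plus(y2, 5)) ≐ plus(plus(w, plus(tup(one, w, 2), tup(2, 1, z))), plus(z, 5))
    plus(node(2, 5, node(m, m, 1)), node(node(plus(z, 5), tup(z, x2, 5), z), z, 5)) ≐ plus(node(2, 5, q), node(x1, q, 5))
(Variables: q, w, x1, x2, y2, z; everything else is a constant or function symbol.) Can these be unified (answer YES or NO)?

YES

Decompose plus/2: plus(node(m, tup(y2, m, 1), y2), x2) ≐ plus(w, plus(tup(one, w, 2), tup(2, 1, z))),  plus(y2, 5) ≐ plus(z, 5).
Decompose plus/2: node(m, tup(y2, m, 1), y2) ≐ w,  x2 ≐ plus(tup(one, w, 2), tup(2, 1, z)).
Bind w := node(m, tup(y2, m, 1), y2); substituting into the one remaining equation that mentions w gives: x2 ≐ plus(tup(one, node(m, tup(y2, m, 1), y2), 2), tup(2, 1, z)).
Bind x2 := plus(tup(one, node(m, tup(y2, m, 1), y2), 2), tup(2, 1, z)); substituting into the one remaining equation that mentions x2 gives: plus(node(2, 5, node(m, m, 1)), node(node(plus(z, 5), tup(z, plus(tup(one, node(m, tup(y2, m, 1), y2), 2), tup(2, 1, z)), 5), z), z, 5)) ≐ plus(node(2, 5, q), node(x1, q, 5)).
Decompose plus/2: y2 ≐ z,  5 ≐ 5.
Bind y2 := z; substituting into the one remaining equation that mentions y2 gives: plus(node(2, 5, node(m, m, 1)), node(node(plus(z, 5), tup(z, plus(tup(one, node(m, tup(z, m, 1), z), 2), tup(2, 1, z)), 5), z), z, 5)) ≐ plus(node(2, 5, q), node(x1, q, 5)). Substituting into the earlier bindings gives w := node(m, tup(z, m, 1), z), x2 := plus(tup(one, node(m, tup(z, m, 1), z), 2), tup(2, 1, z)).
Delete trivial equation 5 ≐ 5.
Decompose plus/2: node(2, 5, node(m, m, 1)) ≐ node(2, 5, q),  node(node(plus(z, 5), tup(z, plus(tup(one, node(m, tup(z, m, 1), z), 2), tup(2, 1, z)), 5), z), z, 5) ≐ node(x1, q, 5).
Decompose node/3: 2 ≐ 2,  5 ≐ 5,  node(m, m, 1) ≐ q.
Delete trivial equation 2 ≐ 2.
Delete trivial equation 5 ≐ 5.
Bind q := node(m, m, 1); substituting into the remaining equation gives: node(node(plus(z, 5), tup(z, plus(tup(one, node(m, tup(z, m, 1), z), 2), tup(2, 1, z)), 5), z), z, 5) ≐ node(x1, node(m, m, 1), 5).
Decompose node/3: node(plus(z, 5), tup(z, plus(tup(one, node(m, tup(z, m, 1), z), 2), tup(2, 1, z)), 5), z) ≐ x1,  z ≐ node(m, m, 1),  5 ≐ 5.
Bind x1 := node(plus(z, 5), tup(z, plus(tup(one, node(m, tup(z, m, 1), z), 2), tup(2, 1, z)), 5), z); no other remaining equation mentions x1.
Bind z := node(m, m, 1); no other remaining equation mentions z. Substituting into the earlier bindings gives w := node(m, tup(node(m, m, 1), m, 1), node(m, m, 1)), x2 := plus(tup(one, node(m, tup(node(m, m, 1), m, 1), node(m, m, 1)), 2), tup(2, 1, node(m, m, 1))), y2 := node(m, m, 1), x1 := node(plus(node(m, m, 1), 5), tup(node(m, m, 1), plus(tup(one, node(m, tup(node(m, m, 1), m, 1), node(m, m, 1)), 2), tup(2, 1, node(m, m, 1))), 5), node(m, m, 1)).
Delete trivial equation 5 ≐ 5.
No equations remain and no clash or occurs-check failure arose, so a unifier exists.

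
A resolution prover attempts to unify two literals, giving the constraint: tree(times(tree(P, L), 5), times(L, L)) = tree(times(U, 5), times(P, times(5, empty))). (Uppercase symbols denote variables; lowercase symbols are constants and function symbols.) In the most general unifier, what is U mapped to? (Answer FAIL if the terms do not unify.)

tree(times(5, empty), times(5, empty))

Decompose tree/2: times(tree(P, L), 5) = times(U, 5),  times(L, L) = times(P, times(5, empty)).
Decompose times/2: tree(P, L) = U,  5 = 5.
Bind U := tree(P, L); no other remaining equation mentions U.
Delete trivial equation 5 = 5.
Decompose times/2: L = P,  L = times(5, empty).
Bind L := P; substituting into the remaining equation gives: P = times(5, empty). Substituting into the earlier binding gives U := tree(P, P).
Bind P := times(5, empty). Substituting into the earlier bindings gives U := tree(times(5, empty), times(5, empty)), L := times(5, empty).
MGU = { U := tree(times(5, empty), times(5, empty)), L := times(5, empty), P := times(5, empty) }, so U := tree(times(5, empty), times(5, empty)).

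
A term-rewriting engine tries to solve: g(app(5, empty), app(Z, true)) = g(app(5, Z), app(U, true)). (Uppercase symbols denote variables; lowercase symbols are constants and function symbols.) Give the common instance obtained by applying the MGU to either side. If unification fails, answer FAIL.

g(app(5, empty), app(empty, true))

Decompose g/2: app(5, empty) = app(5, Z),  app(Z, true) = app(U, true).
Decompose app/2: 5 = 5,  empty = Z.
Delete trivial equation 5 = 5.
Bind Z := empty; substituting into the remaining equation gives: app(empty, true) = app(U, true).
Decompose app/2: empty = U,  true = true.
Bind U := empty; no other remaining equation mentions U.
Delete trivial equation true = true.
Applying the MGU to either side gives g(app(5, empty), app(empty, true)).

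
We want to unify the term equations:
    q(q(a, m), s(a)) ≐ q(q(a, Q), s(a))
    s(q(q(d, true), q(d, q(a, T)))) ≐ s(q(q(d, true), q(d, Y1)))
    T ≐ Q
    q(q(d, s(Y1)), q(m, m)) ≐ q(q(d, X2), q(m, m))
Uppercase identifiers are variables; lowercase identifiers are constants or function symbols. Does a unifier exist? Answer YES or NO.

YES

Decompose q/2: q(a, m) ≐ q(a, Q),  s(a) ≐ s(a).
Decompose q/2: a ≐ a,  m ≐ Q.
Delete trivial equation a ≐ a.
Bind Q := m; substituting into the one remaining equation that mentions Q gives: T ≐ m.
Delete trivial equation s(a) ≐ s(a).
Decompose s/1: q(q(d, true), q(d, q(a, T))) ≐ q(q(d, true), q(d, Y1)).
Decompose q/2: q(d, true) ≐ q(d, true),  q(d, q(a, T)) ≐ q(d, Y1).
Delete trivial equation q(d, true) ≐ q(d, true).
Decompose q/2: d ≐ d,  q(a, T) ≐ Y1.
Delete trivial equation d ≐ d.
Bind Y1 := q(a, T); substituting into the one remaining equation that mentions Y1 gives: q(q(d, s(q(a, T))), q(m, m)) ≐ q(q(d, X2), q(m, m)).
Bind T := m; substituting into the remaining equation gives: q(q(d, s(q(a, m))), q(m, m)) ≐ q(q(d, X2), q(m, m)). Substituting into the earlier binding gives Y1 := q(a, m).
Decompose q/2: q(d, s(q(a, m))) ≐ q(d, X2),  q(m, m) ≐ q(m, m).
Decompose q/2: d ≐ d,  s(q(a, m)) ≐ X2.
Delete trivial equation d ≐ d.
Bind X2 := s(q(a, m)); no other remaining equation mentions X2.
Delete trivial equation q(m, m) ≐ q(m, m).
No equations remain and no clash or occurs-check failure arose, so a unifier exists.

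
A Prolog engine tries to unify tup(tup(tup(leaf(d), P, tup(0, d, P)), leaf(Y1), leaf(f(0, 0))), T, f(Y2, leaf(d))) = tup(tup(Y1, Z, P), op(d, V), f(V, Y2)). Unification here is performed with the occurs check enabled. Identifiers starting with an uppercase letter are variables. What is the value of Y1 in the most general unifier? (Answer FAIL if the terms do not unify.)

Decompose tup/3: tup(tup(leaf(d), P, tup(0, d, P)), leaf(Y1), leaf(f(0, 0))) = tup(Y1, Z, P),  T = op(d, V),  f(Y2, leaf(d)) = f(V, Y2).
Decompose tup/3: tup(leaf(d), P, tup(0, d, P)) = Y1,  leaf(Y1) = Z,  leaf(f(0, 0)) = P.
Bind Y1 := tup(leaf(d), P, tup(0, d, P)); substituting into the one remaining equation that mentions Y1 gives: leaf(tup(leaf(d), P, tup(0, d, P))) = Z.
Bind Z := leaf(tup(leaf(d), P, tup(0, d, P))); no other remaining equation mentions Z.
Bind P := leaf(f(0, 0)); no other remaining equation mentions P. Substituting into the earlier bindings gives Y1 := tup(leaf(d), leaf(f(0, 0)), tup(0, d, leaf(f(0, 0)))), Z := leaf(tup(leaf(d), leaf(f(0, 0)), tup(0, d, leaf(f(0, 0))))).
Bind T := op(d, V); no other remaining equation mentions T.
Decompose f/2: Y2 = V,  leaf(d) = Y2.
Bind Y2 := V; substituting into the remaining equation gives: leaf(d) = V.
Bind V := leaf(d). Substituting into the earlier bindings gives T := op(d, leaf(d)), Y2 := leaf(d).
MGU = { Y1 ↦ tup(leaf(d), leaf(f(0, 0)), tup(0, d, leaf(f(0, 0)))), Z ↦ leaf(tup(leaf(d), leaf(f(0, 0)), tup(0, d, leaf(f(0, 0))))), P ↦ leaf(f(0, 0)), T ↦ op(d, leaf(d)), Y2 ↦ leaf(d), V ↦ leaf(d) }, so Y1 ↦ tup(leaf(d), leaf(f(0, 0)), tup(0, d, leaf(f(0, 0)))).

tup(leaf(d), leaf(f(0, 0)), tup(0, d, leaf(f(0, 0))))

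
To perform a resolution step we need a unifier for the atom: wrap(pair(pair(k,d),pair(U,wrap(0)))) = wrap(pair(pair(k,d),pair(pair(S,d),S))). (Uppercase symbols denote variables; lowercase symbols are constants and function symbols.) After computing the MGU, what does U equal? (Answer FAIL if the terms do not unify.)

Decompose wrap/1: pair(pair(k,d),pair(U,wrap(0))) = pair(pair(k,d),pair(pair(S,d),S)).
Decompose pair/2: pair(k,d) = pair(k,d),  pair(U,wrap(0)) = pair(pair(S,d),S).
Delete trivial equation pair(k,d) = pair(k,d).
Decompose pair/2: U = pair(S,d),  wrap(0) = S.
Bind U := pair(S,d); no other remaining equation mentions U.
Bind S := wrap(0). Substituting into the earlier binding gives U := pair(wrap(0),d).
MGU = { U := pair(wrap(0),d), S := wrap(0) }, so U := pair(wrap(0),d).

pair(wrap(0),d)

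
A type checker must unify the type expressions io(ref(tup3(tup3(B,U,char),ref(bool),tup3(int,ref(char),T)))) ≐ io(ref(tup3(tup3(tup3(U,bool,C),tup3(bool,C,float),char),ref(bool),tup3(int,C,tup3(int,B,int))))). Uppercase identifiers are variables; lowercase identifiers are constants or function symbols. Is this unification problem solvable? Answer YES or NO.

YES

Decompose io/1: ref(tup3(tup3(B,U,char),ref(bool),tup3(int,ref(char),T))) ≐ ref(tup3(tup3(tup3(U,bool,C),tup3(bool,C,float),char),ref(bool),tup3(int,C,tup3(int,B,int)))).
Decompose ref/1: tup3(tup3(B,U,char),ref(bool),tup3(int,ref(char),T)) ≐ tup3(tup3(tup3(U,bool,C),tup3(bool,C,float),char),ref(bool),tup3(int,C,tup3(int,B,int))).
Decompose tup3/3: tup3(B,U,char) ≐ tup3(tup3(U,bool,C),tup3(bool,C,float),char),  ref(bool) ≐ ref(bool),  tup3(int,ref(char),T) ≐ tup3(int,C,tup3(int,B,int)).
Decompose tup3/3: B ≐ tup3(U,bool,C),  U ≐ tup3(bool,C,float),  char ≐ char.
Bind B := tup3(U,bool,C); substituting into the one remaining equation that mentions B gives: tup3(int,ref(char),T) ≐ tup3(int,C,tup3(int,tup3(U,bool,C),int)).
Bind U := tup3(bool,C,float); substituting into the one remaining equation that mentions U gives: tup3(int,ref(char),T) ≐ tup3(int,C,tup3(int,tup3(tup3(bool,C,float),bool,C),int)). Substituting into the earlier binding gives B := tup3(tup3(bool,C,float),bool,C).
Delete trivial equation char ≐ char.
Delete trivial equation ref(bool) ≐ ref(bool).
Decompose tup3/3: int ≐ int,  ref(char) ≐ C,  T ≐ tup3(int,tup3(tup3(bool,C,float),bool,C),int).
Delete trivial equation int ≐ int.
Bind C := ref(char); substituting into the remaining equation gives: T ≐ tup3(int,tup3(tup3(bool,ref(char),float),bool,ref(char)),int). Substituting into the earlier bindings gives B := tup3(tup3(bool,ref(char),float),bool,ref(char)), U := tup3(bool,ref(char),float).
Bind T := tup3(int,tup3(tup3(bool,ref(char),float),bool,ref(char)),int).
No equations remain and no clash or occurs-check failure arose, so a unifier exists.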